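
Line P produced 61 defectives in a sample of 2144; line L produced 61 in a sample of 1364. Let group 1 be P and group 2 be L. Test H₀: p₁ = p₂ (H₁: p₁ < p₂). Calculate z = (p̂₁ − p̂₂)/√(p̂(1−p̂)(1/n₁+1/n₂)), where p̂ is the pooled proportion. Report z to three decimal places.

p̂₁ = 61/2144 ≈ 0.028451, p̂₂ = 61/1364 ≈ 0.044721.
Pooled p̂ = (61+61)/(2144+1364) = 122/3508 = 0.034778.
SE = √(0.0335682 × 0.00119956) = 0.006346.
z = (0.028451 − 0.044721)/0.006346 = -0.016270/0.006346 = -2.564.

z = -2.564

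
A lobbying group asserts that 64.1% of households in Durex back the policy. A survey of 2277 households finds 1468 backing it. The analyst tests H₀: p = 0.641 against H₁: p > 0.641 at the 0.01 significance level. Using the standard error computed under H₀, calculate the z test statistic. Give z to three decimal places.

p̂ = 1468/2277 = 0.64471.
Under H₀, SE = √(0.641·0.359/2277) = √(0.000101062) = 0.01005.
z = (0.64471 − 0.641)/0.01005 = 0.00371/0.01005 = 0.369.
p-value = P(Z > 0.369) ≈ 0.3561, so at α = 0.01 we fail to reject H₀.

z = 0.369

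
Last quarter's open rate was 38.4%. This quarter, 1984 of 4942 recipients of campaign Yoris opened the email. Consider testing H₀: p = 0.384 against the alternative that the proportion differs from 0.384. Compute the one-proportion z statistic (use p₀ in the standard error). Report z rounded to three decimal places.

z = 2.523

p̂ = 1984/4942 ≈ 0.40146.
Standard error under H₀: √(0.384×0.616/4942) = 0.00692.
z = (0.40146 − 0.384)/0.00692 = 0.01746/0.00692 = 2.523.
p-value = 2·P(Z > 2.523) ≈ 0.0116.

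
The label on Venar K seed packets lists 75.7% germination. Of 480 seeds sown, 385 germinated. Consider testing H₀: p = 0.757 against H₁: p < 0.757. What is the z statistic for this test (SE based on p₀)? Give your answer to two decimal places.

p̂ = 385/480 = 0.8021.
Standard error under H₀: √(0.757×0.243/480) = 0.0196.
z = (0.8021 − 0.757)/0.0196 = 0.0451/0.0196 = 2.30.

z = 2.30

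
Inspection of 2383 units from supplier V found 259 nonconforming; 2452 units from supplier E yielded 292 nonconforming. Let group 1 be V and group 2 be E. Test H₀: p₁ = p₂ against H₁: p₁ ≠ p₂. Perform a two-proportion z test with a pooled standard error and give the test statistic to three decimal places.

p̂₁ = 259/2383 ≈ 0.10869, p̂₂ = 292/2452 ≈ 0.11909.
Pooled p̂ = (259+292)/(2383+2452) = 551/4835 = 0.11396.
SE = √(p̂(1−p̂)(1/n₁+1/n₂)) = √(0.11396·0.88604·0.000827469) = √(8.35526e-05) = 0.00914.
z = (0.10869 − 0.11909)/0.00914 = -0.01040/0.00914 = -1.138.
Two-sided p-value ≈ 2·Φ(−1.138) = 0.2552.

z = -1.138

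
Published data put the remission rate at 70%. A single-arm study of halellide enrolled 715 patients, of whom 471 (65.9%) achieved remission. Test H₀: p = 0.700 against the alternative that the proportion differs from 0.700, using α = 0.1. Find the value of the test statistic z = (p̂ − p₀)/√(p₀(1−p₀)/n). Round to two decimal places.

z = -2.41

p̂ = 471/715 = 0.65874.
Under H₀, SE = √(0.7·0.3/715) = √(0.000293706) = 0.01714.
z = (0.65874 − 0.7)/0.01714 = -0.04126/0.01714 = -2.41.
p-value = 2·P(Z > 2.407) ≈ 0.0161. With α = 0.1, reject H₀.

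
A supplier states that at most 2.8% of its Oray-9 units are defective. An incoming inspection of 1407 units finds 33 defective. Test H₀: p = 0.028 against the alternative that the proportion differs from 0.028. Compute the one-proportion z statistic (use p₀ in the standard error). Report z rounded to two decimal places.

p̂ = 33/1407 ≈ 0.02345.
Under H₀, SE = √(0.028·0.972/1407) = √(1.93433e-05) = 0.00440.
z = (0.02345 − 0.028)/0.00440 = -0.00455/0.00440 = -1.03.
p-value = 2·P(Z > 1.034) ≈ 0.3013.

z = -1.03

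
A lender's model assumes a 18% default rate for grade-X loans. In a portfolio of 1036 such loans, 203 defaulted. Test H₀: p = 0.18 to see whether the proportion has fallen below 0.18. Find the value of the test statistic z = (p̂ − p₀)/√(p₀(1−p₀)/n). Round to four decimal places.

z = 1.3359

p̂ = 203/1036 = 0.1959459.
Under H₀, SE = √(0.18·0.82/1036) = √(0.000142471) = 0.0119361.
z = (0.1959459 − 0.18)/0.0119361 = 0.0159459/0.0119361 = 1.3359.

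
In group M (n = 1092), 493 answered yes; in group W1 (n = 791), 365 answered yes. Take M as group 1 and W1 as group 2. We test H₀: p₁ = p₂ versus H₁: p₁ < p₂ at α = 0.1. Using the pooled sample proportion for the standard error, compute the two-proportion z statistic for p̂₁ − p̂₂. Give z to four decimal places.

p̂₁ = 493/1092 = 0.451465, p̂₂ = 365/791 = 0.461441.
Pooled p̂ = (493+365)/(1092+791) = 858/1883 = 0.455656.
SE = √(p̂(1−p̂)(1/n₁+1/n₂)) = √(0.455656·0.544344·0.00217997) = √(0.000540707) = 0.023253.
z = (0.451465 − 0.461441)/0.023253 = -0.009976/0.023253 = -0.4290.
p-value = P(Z < -0.429) ≈ 0.3340. With α = 0.1, fail to reject H₀.

z = -0.4290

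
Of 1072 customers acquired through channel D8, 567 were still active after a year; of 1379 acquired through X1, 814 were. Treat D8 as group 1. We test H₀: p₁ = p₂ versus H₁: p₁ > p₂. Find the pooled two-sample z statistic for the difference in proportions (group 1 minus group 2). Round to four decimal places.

z = -3.0387

p̂₁ = 567/1072 ≈ 0.5289179, p̂₂ = 814/1379 ≈ 0.5902828.
Pooled p̂ = (567+814)/(1072+1379) = 1381/2451 = 0.5634435.
SE = √(0.245975 × 0.001658) = 0.0201947.
z = (0.5289179 − 0.5902828)/0.0201947 = -0.0613649/0.0201947 = -3.0387.
p-value = P(Z > -3.039) ≈ 0.9988.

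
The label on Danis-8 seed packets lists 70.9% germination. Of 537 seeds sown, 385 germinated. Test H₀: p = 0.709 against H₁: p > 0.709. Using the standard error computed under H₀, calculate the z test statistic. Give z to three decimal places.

z = 0.405

p̂ = 385/537 ≈ 0.716946.
Under H₀, SE = √(0.709·0.291/537) = √(0.000384207) = 0.019601.
z = (0.716946 − 0.709)/0.019601 = 0.007946/0.019601 = 0.405.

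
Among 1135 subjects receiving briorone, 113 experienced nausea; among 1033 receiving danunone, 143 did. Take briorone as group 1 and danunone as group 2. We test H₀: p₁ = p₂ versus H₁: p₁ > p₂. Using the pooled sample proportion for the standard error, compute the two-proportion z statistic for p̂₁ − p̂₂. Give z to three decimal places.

p̂₁ = 113/1135 ≈ 0.099559, p̂₂ = 143/1033 ≈ 0.138432.
Pooled p̂ = (113+143)/(1135+1033) = 256/2168 = 0.118081.
SE = √(p̂(1−p̂)(1/n₁+1/n₂)) = √(0.118081·0.881919·0.00184911) = √(0.000192563) = 0.013877.
z = (0.099559 − 0.138432)/0.013877 = -0.038873/0.013877 = -2.801.
p-value = P(Z > -2.801) ≈ 0.9975.

z = -2.801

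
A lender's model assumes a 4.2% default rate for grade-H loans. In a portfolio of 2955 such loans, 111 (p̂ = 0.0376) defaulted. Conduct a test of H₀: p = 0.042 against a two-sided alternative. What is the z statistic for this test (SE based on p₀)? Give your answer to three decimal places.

z = -1.202

p̂ = 111/2955 ≈ 0.037563.
SE = √(p₀(1−p₀)/n) = √(0.040236/2955) = 0.003690.
z = (0.037563 − 0.042)/0.003690 = -0.004437/0.003690 = -1.202.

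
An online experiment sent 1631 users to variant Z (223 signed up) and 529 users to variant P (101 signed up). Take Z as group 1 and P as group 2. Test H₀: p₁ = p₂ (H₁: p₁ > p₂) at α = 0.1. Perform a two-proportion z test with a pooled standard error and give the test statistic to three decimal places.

z = -3.034

p̂₁ = 223/1631 = 0.136726, p̂₂ = 101/529 = 0.190926.
Pooled p̂ = (223+101)/(1631+529) = 324/2160 = 0.150000.
SE = √(0.1275 × 0.00250348) = 0.017866.
z = (0.136726 − 0.190926)/0.017866 = -0.054200/0.017866 = -3.034.
p-value = P(Z > -3.034) ≈ 0.9988, so at α = 0.1 we fail to reject H₀.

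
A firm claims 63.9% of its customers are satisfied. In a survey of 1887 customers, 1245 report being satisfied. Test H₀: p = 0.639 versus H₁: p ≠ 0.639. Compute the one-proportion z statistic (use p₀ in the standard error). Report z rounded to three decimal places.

p̂ = 1245/1887 = 0.65978.
SE = √(p₀(1−p₀)/n) = √(0.23068/1887) = 0.01106.
z = (0.65978 − 0.639)/0.01106 = 0.02078/0.01106 = 1.879.

z = 1.879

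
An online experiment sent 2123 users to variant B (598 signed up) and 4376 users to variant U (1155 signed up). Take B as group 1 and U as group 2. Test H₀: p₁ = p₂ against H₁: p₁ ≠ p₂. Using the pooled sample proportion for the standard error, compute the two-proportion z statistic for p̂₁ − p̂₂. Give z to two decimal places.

p̂₁ = 598/2123 ≈ 0.28168, p̂₂ = 1155/4376 ≈ 0.26394.
Pooled p̂ = (598+1155)/(2123+4376) = 1753/6499 = 0.26973.
SE = √(0.196977 × 0.000699551) = 0.01174.
z = (0.28168 − 0.26394)/0.01174 = 0.01774/0.01174 = 1.51.

z = 1.51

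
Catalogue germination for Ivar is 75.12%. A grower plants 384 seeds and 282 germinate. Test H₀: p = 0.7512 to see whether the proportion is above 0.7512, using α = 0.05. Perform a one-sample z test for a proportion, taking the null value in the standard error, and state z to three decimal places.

z = -0.763

p̂ = 282/384 = 0.734375.
Standard error under H₀: √(0.7512×0.2488/384) = 0.022062.
z = (0.734375 − 0.7512)/0.022062 = -0.016825/0.022062 = -0.763.
p-value = P(Z > -0.763) ≈ 0.7772, so at α = 0.05 we fail to reject H₀.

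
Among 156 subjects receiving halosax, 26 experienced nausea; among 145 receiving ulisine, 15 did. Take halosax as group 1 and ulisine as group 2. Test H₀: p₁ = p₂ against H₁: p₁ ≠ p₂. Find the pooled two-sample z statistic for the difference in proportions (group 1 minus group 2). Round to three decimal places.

p̂₁ = 26/156 = 0.16667, p̂₂ = 15/145 = 0.10345.
Pooled p̂ = (26+15)/(156+145) = 41/301 = 0.13621.
SE = √(p̂(1−p̂)(1/n₁+1/n₂)) = √(0.13621·0.86379·0.0133068) = √(0.00156566) = 0.03957.
z = (0.16667 − 0.10345)/0.03957 = 0.06322/0.03957 = 1.598.

z = 1.598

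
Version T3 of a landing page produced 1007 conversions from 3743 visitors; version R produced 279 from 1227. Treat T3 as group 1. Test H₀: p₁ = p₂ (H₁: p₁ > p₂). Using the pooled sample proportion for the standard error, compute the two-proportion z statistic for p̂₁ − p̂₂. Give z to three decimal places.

p̂₁ = 1007/3743 ≈ 0.26904, p̂₂ = 279/1227 ≈ 0.22738.
Pooled p̂ = (1007+279)/(3743+1227) = 1286/4970 = 0.25875.
SE = √(0.1918 × 0.00108216) = 0.01441.
z = (0.26904 − 0.22738)/0.01441 = 0.04166/0.01441 = 2.891.
p-value = P(Z > 2.891) ≈ 0.0019.

z = 2.891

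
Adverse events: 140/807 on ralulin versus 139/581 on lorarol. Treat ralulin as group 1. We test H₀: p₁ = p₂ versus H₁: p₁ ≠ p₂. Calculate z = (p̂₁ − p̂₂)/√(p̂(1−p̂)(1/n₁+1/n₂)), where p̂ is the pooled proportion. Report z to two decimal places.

p̂₁ = 140/807 ≈ 0.17348, p̂₂ = 139/581 ≈ 0.23924.
Pooled p̂ = (140+139)/(807+581) = 279/1388 = 0.20101.
SE = √(0.160604 × 0.00296033) = 0.02180.
z = (0.17348 − 0.23924)/0.02180 = -0.06576/0.02180 = -3.02.
Two-sided p-value ≈ 2·Φ(−3.016) = 0.0026.

z = -3.02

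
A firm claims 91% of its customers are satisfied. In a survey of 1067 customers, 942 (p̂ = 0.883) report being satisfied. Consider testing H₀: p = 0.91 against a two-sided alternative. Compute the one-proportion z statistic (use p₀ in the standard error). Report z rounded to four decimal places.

p̂ = 942/1067 ≈ 0.8828491.
SE = √(p₀(1−p₀)/n) = √(0.0819/1067) = 0.0087611.
z = (0.8828491 − 0.91)/0.0087611 = -0.0271509/0.0087611 = -3.0990.
Two-sided p-value ≈ 2·Φ(−3.099) = 0.0019.

z = -3.0990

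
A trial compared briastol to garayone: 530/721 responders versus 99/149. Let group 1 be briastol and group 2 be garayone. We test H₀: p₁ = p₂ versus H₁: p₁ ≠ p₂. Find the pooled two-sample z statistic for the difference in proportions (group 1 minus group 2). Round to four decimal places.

p̂₁ = 530/721 ≈ 0.735090, p̂₂ = 99/149 ≈ 0.664430.
Pooled p̂ = (530+99)/(721+149) = 629/870 = 0.722989.
SE = √(p̂(1−p̂)(1/n₁+1/n₂)) = √(0.722989·0.277011·0.00809837) = √(0.00162191) = 0.040273.
z = (0.735090 − 0.664430)/0.040273 = 0.070660/0.040273 = 1.7545.

z = 1.7545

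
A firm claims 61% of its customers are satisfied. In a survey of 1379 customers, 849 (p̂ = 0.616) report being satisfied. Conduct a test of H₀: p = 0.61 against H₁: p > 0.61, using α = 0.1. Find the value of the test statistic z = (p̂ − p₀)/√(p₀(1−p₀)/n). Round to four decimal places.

z = 0.4312

p̂ = 849/1379 = 0.615664.
SE = √(p₀(1−p₀)/n) = √(0.2379/1379) = 0.013135.
z = (0.615664 − 0.61)/0.013135 = 0.005664/0.013135 = 0.4312.
p-value = P(Z > 0.431) ≈ 0.3332. With α = 0.1, fail to reject H₀.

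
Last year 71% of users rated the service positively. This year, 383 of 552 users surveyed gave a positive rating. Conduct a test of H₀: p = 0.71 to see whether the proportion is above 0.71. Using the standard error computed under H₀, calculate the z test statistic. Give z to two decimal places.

z = -0.84

p̂ = 383/552 ≈ 0.6938.
SE = √(p₀(1−p₀)/n) = √(0.2059/552) = 0.0193.
z = (0.6938 − 0.71)/0.0193 = -0.0162/0.0193 = -0.84.
p-value = P(Z > -0.837) ≈ 0.7986.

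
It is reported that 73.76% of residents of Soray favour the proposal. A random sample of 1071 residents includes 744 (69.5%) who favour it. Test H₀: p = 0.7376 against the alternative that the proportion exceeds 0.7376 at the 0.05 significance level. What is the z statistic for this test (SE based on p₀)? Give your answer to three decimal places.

z = -3.193

p̂ = 744/1071 ≈ 0.69468.
SE = √(p₀(1−p₀)/n) = √(0.19355/1071) = 0.01344.
z = (0.69468 − 0.7376)/0.01344 = -0.04292/0.01344 = -3.193.
p-value = P(Z > -3.193) ≈ 0.9993, so at α = 0.05 we fail to reject H₀.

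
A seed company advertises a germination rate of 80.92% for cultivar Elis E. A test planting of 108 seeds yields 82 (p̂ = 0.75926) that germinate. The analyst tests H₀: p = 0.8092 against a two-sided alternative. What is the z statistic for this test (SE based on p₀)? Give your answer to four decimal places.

p̂ = 82/108 = 0.759259.
SE = √(p₀(1−p₀)/n) = √(0.1544/108) = 0.037810.
z = (0.759259 − 0.8092)/0.037810 = -0.049941/0.037810 = -1.3208.
p-value = 2·P(Z > 1.321) ≈ 0.1866.

z = -1.3208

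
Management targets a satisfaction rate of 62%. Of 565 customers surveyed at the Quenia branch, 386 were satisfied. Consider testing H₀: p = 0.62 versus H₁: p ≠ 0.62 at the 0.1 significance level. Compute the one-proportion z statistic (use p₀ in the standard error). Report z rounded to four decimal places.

p̂ = 386/565 = 0.683186.
SE = √(p₀(1−p₀)/n) = √(0.2356/565) = 0.020420.
z = (0.683186 − 0.62)/0.020420 = 0.063186/0.020420 = 3.0943.
Two-sided p-value ≈ 2·Φ(−3.094) = 0.0020, so at α = 0.1 we reject H₀.

z = 3.0943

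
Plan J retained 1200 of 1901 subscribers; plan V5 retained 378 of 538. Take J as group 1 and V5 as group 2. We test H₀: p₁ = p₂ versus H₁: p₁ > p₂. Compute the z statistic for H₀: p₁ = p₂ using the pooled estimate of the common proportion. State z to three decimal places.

z = -3.057

p̂₁ = 1200/1901 = 0.63125, p̂₂ = 378/538 = 0.70260.
Pooled p̂ = (1200+378)/(1901+538) = 1578/2439 = 0.64699.
SE = √(p̂(1−p̂)(1/n₁+1/n₂)) = √(0.64699·0.35301·0.00238477) = √(0.000544671) = 0.02334.
z = (0.63125 − 0.70260)/0.02334 = -0.07135/0.02334 = -3.057.
p-value = P(Z > -3.057) ≈ 0.9989.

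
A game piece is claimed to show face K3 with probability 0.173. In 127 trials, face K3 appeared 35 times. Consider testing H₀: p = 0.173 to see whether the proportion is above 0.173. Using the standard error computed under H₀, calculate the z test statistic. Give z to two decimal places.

z = 3.06

p̂ = 35/127 ≈ 0.27559.
Standard error under H₀: √(0.173×0.827/127) = 0.03356.
z = (0.27559 − 0.173)/0.03356 = 0.10259/0.03356 = 3.06.
p-value = P(Z > 3.057) ≈ 0.0011.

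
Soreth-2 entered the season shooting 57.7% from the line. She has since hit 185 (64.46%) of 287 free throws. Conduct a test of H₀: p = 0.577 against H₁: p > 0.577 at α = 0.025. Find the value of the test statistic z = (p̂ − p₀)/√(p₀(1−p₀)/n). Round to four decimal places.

z = 2.3181

p̂ = 185/287 = 0.644599.
Under H₀, SE = √(0.577·0.423/287) = √(0.000850422) = 0.029162.
z = (0.644599 − 0.577)/0.029162 = 0.067599/0.029162 = 2.3181.
p-value = P(Z > 2.318) ≈ 0.0102, so at α = 0.025 we reject H₀.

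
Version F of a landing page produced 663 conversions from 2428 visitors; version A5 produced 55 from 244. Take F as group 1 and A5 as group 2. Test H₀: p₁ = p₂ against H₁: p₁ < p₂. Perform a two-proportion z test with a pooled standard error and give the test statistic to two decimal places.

z = 1.60

p̂₁ = 663/2428 ≈ 0.2731, p̂₂ = 55/244 ≈ 0.2254.
Pooled p̂ = (663+55)/(2428+244) = 718/2672 = 0.2687.
SE = √(0.196506 × 0.00451022) = 0.0298.
z = (0.2731 − 0.2254)/0.0298 = 0.0477/0.0298 = 1.60.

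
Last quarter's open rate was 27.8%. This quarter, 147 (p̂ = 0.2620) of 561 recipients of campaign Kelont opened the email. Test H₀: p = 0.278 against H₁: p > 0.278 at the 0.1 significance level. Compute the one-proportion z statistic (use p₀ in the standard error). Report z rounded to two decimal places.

p̂ = 147/561 ≈ 0.26203.
SE = √(p₀(1−p₀)/n) = √(0.20072/561) = 0.01892.
z = (0.26203 − 0.278)/0.01892 = -0.01597/0.01892 = -0.84.
p-value = P(Z > -0.844) ≈ 0.8007, so at α = 0.1 we fail to reject H₀.

z = -0.84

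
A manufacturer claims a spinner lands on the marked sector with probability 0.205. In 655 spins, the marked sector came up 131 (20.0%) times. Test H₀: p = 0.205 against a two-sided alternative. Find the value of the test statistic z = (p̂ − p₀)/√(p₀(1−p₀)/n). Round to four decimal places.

p̂ = 131/655 ≈ 0.200000.
Standard error under H₀: √(0.205×0.795/655) = 0.015774.
z = (0.200000 − 0.205)/0.015774 = -0.005000/0.015774 = -0.3170.

z = -0.3170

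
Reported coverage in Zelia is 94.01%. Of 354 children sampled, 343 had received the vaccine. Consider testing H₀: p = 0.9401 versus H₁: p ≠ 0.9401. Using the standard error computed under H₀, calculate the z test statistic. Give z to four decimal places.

z = 2.2856

p̂ = 343/354 ≈ 0.9689266.
Under H₀, SE = √(0.9401·0.0599/354) = √(0.000159073) = 0.0126124.
z = (0.9689266 − 0.9401)/0.0126124 = 0.0288266/0.0126124 = 2.2856.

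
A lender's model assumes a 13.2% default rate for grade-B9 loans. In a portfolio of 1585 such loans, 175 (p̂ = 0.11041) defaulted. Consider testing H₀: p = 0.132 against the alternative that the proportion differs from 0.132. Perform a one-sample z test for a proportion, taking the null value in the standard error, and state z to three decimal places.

p̂ = 175/1585 ≈ 0.110410.
Under H₀, SE = √(0.132·0.868/1585) = √(7.22877e-05) = 0.008502.
z = (0.110410 − 0.132)/0.008502 = -0.021590/0.008502 = -2.539.

z = -2.539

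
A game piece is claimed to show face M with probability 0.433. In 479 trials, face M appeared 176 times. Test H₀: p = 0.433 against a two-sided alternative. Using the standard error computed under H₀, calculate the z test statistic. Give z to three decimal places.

p̂ = 176/479 ≈ 0.36743.
Standard error under H₀: √(0.433×0.567/479) = 0.02264.
z = (0.36743 − 0.433)/0.02264 = -0.06557/0.02264 = -2.896.

z = -2.896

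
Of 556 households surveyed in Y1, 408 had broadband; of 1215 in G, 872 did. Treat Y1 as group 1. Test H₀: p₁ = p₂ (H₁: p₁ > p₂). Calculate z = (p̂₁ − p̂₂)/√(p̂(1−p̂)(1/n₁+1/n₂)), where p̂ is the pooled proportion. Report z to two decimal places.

p̂₁ = 408/556 ≈ 0.7338, p̂₂ = 872/1215 ≈ 0.7177.
Pooled p̂ = (408+872)/(556+1215) = 1280/1771 = 0.7228.
SE = √(p̂(1−p̂)(1/n₁+1/n₂)) = √(0.7228·0.2772·0.00262161) = √(0.000525317) = 0.0229.
z = (0.7338 − 0.7177)/0.0229 = 0.0161/0.0229 = 0.70.

z = 0.70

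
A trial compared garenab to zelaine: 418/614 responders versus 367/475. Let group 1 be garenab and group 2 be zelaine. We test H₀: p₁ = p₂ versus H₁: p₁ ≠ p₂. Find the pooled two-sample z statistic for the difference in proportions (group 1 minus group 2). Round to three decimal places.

z = -3.351

p̂₁ = 418/614 ≈ 0.68078, p̂₂ = 367/475 ≈ 0.77263.
Pooled p̂ = (418+367)/(614+475) = 785/1089 = 0.72084.
SE = √(0.201228 × 0.00373393) = 0.02741.
z = (0.68078 − 0.77263)/0.02741 = -0.09185/0.02741 = -3.351.
Two-sided p-value ≈ 2·Φ(−3.351) = 0.0008.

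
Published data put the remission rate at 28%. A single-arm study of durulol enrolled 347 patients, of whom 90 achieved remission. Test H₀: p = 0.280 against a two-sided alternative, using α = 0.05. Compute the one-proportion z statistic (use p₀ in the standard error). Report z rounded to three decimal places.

z = -0.856

p̂ = 90/347 = 0.25937.
SE = √(p₀(1−p₀)/n) = √(0.2016/347) = 0.02410.
z = (0.25937 − 0.28)/0.02410 = -0.02063/0.02410 = -0.856.
Two-sided p-value ≈ 2·Φ(−0.856) = 0.3920. With α = 0.05, fail to reject H₀.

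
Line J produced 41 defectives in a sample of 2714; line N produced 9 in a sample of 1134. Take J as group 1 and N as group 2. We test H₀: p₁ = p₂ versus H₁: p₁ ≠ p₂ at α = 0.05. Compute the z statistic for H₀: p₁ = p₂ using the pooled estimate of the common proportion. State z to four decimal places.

z = 1.7906

p̂₁ = 41/2714 = 0.0151069, p̂₂ = 9/1134 = 0.0079365.
Pooled p̂ = (41+9)/(2714+1134) = 50/3848 = 0.0129938.
SE = √(0.0128249 × 0.00125029) = 0.0040044.
z = (0.0151069 − 0.0079365)/0.0040044 = 0.0071704/0.0040044 = 1.7906.
p-value = 2·P(Z > 1.791) ≈ 0.0734; since p > α = 0.05, fail to reject H₀.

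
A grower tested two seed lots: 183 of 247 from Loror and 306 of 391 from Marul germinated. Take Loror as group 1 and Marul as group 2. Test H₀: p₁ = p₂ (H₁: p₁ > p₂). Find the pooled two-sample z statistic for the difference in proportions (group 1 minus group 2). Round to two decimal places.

p̂₁ = 183/247 = 0.7409, p̂₂ = 306/391 = 0.7826.
Pooled p̂ = (183+306)/(247+391) = 489/638 = 0.7665.
SE = √(p̂(1−p̂)(1/n₁+1/n₂)) = √(0.7665·0.2335·0.00660613) = √(0.0011825) = 0.0344.
z = (0.7409 − 0.7826)/0.0344 = -0.0417/0.0344 = -1.21.

z = -1.21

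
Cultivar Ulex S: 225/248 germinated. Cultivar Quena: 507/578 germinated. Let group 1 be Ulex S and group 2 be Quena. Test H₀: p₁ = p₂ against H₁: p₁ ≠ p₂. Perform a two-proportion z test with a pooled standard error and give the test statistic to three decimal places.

p̂₁ = 225/248 = 0.90726, p̂₂ = 507/578 = 0.87716.
Pooled p̂ = (225+507)/(248+578) = 732/826 = 0.88620.
SE = √(0.100851 × 0.00576236) = 0.02411.
z = (0.90726 − 0.87716)/0.02411 = 0.03010/0.02411 = 1.248.

z = 1.248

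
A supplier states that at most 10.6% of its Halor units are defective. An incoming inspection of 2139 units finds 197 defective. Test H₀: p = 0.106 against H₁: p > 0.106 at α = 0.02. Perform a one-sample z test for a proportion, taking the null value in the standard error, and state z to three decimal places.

z = -2.088

p̂ = 197/2139 = 0.092099.
Under H₀, SE = √(0.106·0.894/2139) = √(4.43029e-05) = 0.006656.
z = (0.092099 − 0.106)/0.006656 = -0.013901/0.006656 = -2.088.
p-value = P(Z > -2.088) ≈ 0.9816, so at α = 0.02 we fail to reject H₀.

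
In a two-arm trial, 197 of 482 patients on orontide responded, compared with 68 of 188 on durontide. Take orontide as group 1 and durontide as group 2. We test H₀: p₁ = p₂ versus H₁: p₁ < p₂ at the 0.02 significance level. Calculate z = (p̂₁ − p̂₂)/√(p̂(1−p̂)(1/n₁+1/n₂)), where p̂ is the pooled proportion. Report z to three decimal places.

z = 1.118

p̂₁ = 197/482 ≈ 0.40871, p̂₂ = 68/188 ≈ 0.36170.
Pooled p̂ = (197+68)/(482+188) = 265/670 = 0.39552.
SE = √(p̂(1−p̂)(1/n₁+1/n₂)) = √(0.39552·0.60448·0.00739384) = √(0.00176775) = 0.04204.
z = (0.40871 − 0.36170)/0.04204 = 0.04701/0.04204 = 1.118.
p-value = P(Z < 1.118) ≈ 0.8682; since p > α = 0.02, fail to reject H₀.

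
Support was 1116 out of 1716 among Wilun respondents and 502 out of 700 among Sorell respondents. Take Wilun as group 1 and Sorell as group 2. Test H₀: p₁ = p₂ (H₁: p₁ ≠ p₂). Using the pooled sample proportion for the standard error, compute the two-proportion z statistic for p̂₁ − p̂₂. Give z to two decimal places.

z = -3.17

p̂₁ = 1116/1716 = 0.6503, p̂₂ = 502/700 = 0.7171.
Pooled p̂ = (1116+502)/(1716+700) = 1618/2416 = 0.6697.
SE = √(p̂(1−p̂)(1/n₁+1/n₂)) = √(0.6697·0.3303·0.00201132) = √(0.000444907) = 0.0211.
z = (0.6503 − 0.7171)/0.0211 = -0.0668/0.0211 = -3.17.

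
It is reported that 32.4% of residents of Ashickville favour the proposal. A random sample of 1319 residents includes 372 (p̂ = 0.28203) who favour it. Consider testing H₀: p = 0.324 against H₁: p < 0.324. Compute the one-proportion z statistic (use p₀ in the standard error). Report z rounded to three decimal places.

z = -3.257

p̂ = 372/1319 ≈ 0.282032.
Under H₀, SE = √(0.324·0.676/1319) = √(0.000166053) = 0.012886.
z = (0.282032 − 0.324)/0.012886 = -0.041968/0.012886 = -3.257.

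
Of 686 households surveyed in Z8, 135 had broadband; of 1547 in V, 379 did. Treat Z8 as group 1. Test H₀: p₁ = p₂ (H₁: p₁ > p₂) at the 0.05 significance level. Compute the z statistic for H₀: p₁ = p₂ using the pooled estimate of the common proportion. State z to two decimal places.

p̂₁ = 135/686 = 0.1968, p̂₂ = 379/1547 = 0.2450.
Pooled p̂ = (135+379)/(686+1547) = 514/2233 = 0.2302.
SE = √(0.177199 × 0.00210414) = 0.0193.
z = (0.1968 − 0.2450)/0.0193 = -0.0482/0.0193 = -2.50.
p-value = P(Z > -2.496) ≈ 0.9937. With α = 0.05, fail to reject H₀.

z = -2.50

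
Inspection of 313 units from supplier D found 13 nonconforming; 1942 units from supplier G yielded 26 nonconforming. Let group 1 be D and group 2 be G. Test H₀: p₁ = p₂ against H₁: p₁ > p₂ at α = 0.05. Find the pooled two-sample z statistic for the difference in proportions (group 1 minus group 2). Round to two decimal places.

p̂₁ = 13/313 ≈ 0.04153, p̂₂ = 26/1942 ≈ 0.01339.
Pooled p̂ = (13+26)/(313+1942) = 39/2255 = 0.01729.
SE = √(0.0169958 × 0.00370982) = 0.00794.
z = (0.04153 − 0.01339)/0.00794 = 0.02814/0.00794 = 3.54.
p-value = P(Z > 3.545) ≈ 0.0002. With α = 0.05, reject H₀.

z = 3.54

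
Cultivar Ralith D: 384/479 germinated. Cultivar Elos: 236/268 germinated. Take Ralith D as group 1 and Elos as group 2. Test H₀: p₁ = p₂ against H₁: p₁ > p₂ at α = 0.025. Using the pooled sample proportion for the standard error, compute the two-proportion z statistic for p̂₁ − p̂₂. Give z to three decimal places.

z = -2.754

p̂₁ = 384/479 ≈ 0.80167, p̂₂ = 236/268 ≈ 0.88060.
Pooled p̂ = (384+236)/(479+268) = 620/747 = 0.82999.
SE = √(p̂(1−p̂)(1/n₁+1/n₂)) = √(0.82999·0.17001·0.00581903) = √(0.000821116) = 0.02866.
z = (0.80167 − 0.88060)/0.02866 = -0.07893/0.02866 = -2.754.
p-value = P(Z > -2.754) ≈ 0.9971, so at α = 0.025 we fail to reject H₀.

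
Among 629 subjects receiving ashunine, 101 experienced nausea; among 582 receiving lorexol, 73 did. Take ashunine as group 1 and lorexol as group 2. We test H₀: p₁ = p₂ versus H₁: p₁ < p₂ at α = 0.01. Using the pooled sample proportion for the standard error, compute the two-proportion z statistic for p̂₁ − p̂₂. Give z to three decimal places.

z = 1.742

p̂₁ = 101/629 ≈ 0.16057, p̂₂ = 73/582 ≈ 0.12543.
Pooled p̂ = (101+73)/(629+582) = 174/1211 = 0.14368.
SE = √(p̂(1−p̂)(1/n₁+1/n₂)) = √(0.14368·0.85632·0.00330804) = √(0.000407015) = 0.02017.
z = (0.16057 − 0.12543)/0.02017 = 0.03514/0.02017 = 1.742.
p-value = P(Z < 1.742) ≈ 0.9592; since p > α = 0.01, fail to reject H₀.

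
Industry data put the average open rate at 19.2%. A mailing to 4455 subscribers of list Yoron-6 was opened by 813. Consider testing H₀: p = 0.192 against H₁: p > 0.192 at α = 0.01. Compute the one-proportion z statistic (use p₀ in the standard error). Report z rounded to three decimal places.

p̂ = 813/4455 = 0.182492.
Standard error under H₀: √(0.192×0.808/4455) = 0.005901.
z = (0.182492 − 0.192)/0.005901 = -0.009508/0.005901 = -1.611.
p-value = P(Z > -1.611) ≈ 0.9464; since p > α = 0.01, fail to reject H₀.

z = -1.611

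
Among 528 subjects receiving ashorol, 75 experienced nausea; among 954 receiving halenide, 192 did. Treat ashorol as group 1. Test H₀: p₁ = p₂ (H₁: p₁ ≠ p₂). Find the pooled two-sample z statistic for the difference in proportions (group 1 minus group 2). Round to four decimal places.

p̂₁ = 75/528 ≈ 0.1420455, p̂₂ = 192/954 ≈ 0.2012579.
Pooled p̂ = (75+192)/(528+954) = 267/1482 = 0.1801619.
SE = √(p̂(1−p̂)(1/n₁+1/n₂)) = √(0.1801619·0.8198381·0.00294216) = √(0.000434567) = 0.0208463.
z = (0.1420455 − 0.2012579)/0.0208463 = -0.0592124/0.0208463 = -2.8404.

z = -2.8404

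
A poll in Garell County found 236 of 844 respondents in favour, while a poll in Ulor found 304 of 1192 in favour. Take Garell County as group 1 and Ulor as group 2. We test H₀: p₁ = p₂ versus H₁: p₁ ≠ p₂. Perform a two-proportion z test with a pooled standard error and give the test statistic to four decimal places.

p̂₁ = 236/844 ≈ 0.279621, p̂₂ = 304/1192 ≈ 0.255034.
Pooled p̂ = (236+304)/(844+1192) = 540/2036 = 0.265226.
SE = √(p̂(1−p̂)(1/n₁+1/n₂)) = √(0.265226·0.734774·0.00202376) = √(0.000394393) = 0.019859.
z = (0.279621 − 0.255034)/0.019859 = 0.024587/0.019859 = 1.2381.

z = 1.2381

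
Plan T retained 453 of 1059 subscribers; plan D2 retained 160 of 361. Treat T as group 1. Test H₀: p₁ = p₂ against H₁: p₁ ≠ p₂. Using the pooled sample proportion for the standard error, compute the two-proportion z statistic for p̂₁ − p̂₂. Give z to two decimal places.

p̂₁ = 453/1059 ≈ 0.4278, p̂₂ = 160/361 ≈ 0.4432.
Pooled p̂ = (453+160)/(1059+361) = 613/1420 = 0.4317.
SE = √(0.245334 × 0.00371437) = 0.0302.
z = (0.4278 − 0.4432)/0.0302 = -0.0154/0.0302 = -0.51.

z = -0.51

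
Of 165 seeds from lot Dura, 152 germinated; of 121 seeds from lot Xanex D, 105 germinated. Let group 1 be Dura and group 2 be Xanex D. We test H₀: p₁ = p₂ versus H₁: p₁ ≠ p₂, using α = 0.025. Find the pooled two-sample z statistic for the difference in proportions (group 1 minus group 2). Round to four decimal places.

z = 1.4793

p̂₁ = 152/165 ≈ 0.921212, p̂₂ = 105/121 ≈ 0.867769.
Pooled p̂ = (152+105)/(165+121) = 257/286 = 0.898601.
SE = √(p̂(1−p̂)(1/n₁+1/n₂)) = √(0.898601·0.101399·0.0143251) = √(0.00130526) = 0.036128.
z = (0.921212 − 0.867769)/0.036128 = 0.053443/0.036128 = 1.4793.
Two-sided p-value ≈ 2·Φ(−1.479) = 0.1391; since p > α = 0.025, fail to reject H₀.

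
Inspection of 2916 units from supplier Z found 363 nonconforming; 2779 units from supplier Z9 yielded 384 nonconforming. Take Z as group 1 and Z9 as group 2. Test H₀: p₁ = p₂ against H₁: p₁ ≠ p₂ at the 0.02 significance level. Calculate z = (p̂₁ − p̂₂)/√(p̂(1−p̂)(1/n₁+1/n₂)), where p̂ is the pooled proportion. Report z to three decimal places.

z = -1.530

p̂₁ = 363/2916 ≈ 0.12449, p̂₂ = 384/2779 ≈ 0.13818.
Pooled p̂ = (363+384)/(2916+2779) = 747/5695 = 0.13117.
SE = √(p̂(1−p̂)(1/n₁+1/n₂)) = √(0.13117·0.86883·0.000702777) = √(8.00904e-05) = 0.00895.
z = (0.12449 − 0.13818)/0.00895 = -0.01369/0.00895 = -1.530.
Two-sided p-value ≈ 2·Φ(−1.530) = 0.1260, so at α = 0.02 we fail to reject H₀.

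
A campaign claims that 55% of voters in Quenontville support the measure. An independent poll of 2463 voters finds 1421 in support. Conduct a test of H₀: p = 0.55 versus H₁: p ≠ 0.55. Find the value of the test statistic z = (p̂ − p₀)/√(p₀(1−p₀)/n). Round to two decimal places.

z = 2.69

p̂ = 1421/2463 = 0.5769.
Under H₀, SE = √(0.55·0.45/2463) = √(0.000100487) = 0.0100.
z = (0.5769 − 0.55)/0.0100 = 0.0269/0.0100 = 2.69.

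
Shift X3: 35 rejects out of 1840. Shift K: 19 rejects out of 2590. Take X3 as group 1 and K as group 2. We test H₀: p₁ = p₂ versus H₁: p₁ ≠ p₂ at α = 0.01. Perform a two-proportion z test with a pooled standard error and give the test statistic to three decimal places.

z = 3.493

p̂₁ = 35/1840 ≈ 0.019022, p̂₂ = 19/2590 ≈ 0.007336.
Pooled p̂ = (35+19)/(1840+2590) = 54/4430 = 0.012190.
SE = √(0.012041 × 0.000929579) = 0.003346.
z = (0.019022 − 0.007336)/0.003346 = 0.011686/0.003346 = 3.493.
Two-sided p-value ≈ 2·Φ(−3.493) = 0.0005; since p < α = 0.01, reject H₀.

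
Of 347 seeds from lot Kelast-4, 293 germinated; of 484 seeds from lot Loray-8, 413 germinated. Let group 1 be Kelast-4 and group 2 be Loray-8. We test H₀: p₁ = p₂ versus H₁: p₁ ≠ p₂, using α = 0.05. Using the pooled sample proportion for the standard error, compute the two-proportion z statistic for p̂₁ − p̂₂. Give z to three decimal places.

p̂₁ = 293/347 ≈ 0.84438, p̂₂ = 413/484 ≈ 0.85331.
Pooled p̂ = (293+413)/(347+484) = 706/831 = 0.84958.
SE = √(0.127795 × 0.00494796) = 0.02515.
z = (0.84438 − 0.85331)/0.02515 = -0.00893/0.02515 = -0.355.
Two-sided p-value ≈ 2·Φ(−0.355) = 0.7226, so at α = 0.05 we fail to reject H₀.

z = -0.355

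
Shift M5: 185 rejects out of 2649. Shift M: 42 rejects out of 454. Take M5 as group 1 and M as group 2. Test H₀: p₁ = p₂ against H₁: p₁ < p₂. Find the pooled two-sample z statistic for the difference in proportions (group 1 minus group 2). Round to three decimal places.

p̂₁ = 185/2649 ≈ 0.06984, p̂₂ = 42/454 ≈ 0.09251.
Pooled p̂ = (185+42)/(2649+454) = 227/3103 = 0.07316.
SE = √(0.0678034 × 0.00258014) = 0.01323.
z = (0.06984 − 0.09251)/0.01323 = -0.02267/0.01323 = -1.714.
p-value = P(Z < -1.714) ≈ 0.0432.

z = -1.714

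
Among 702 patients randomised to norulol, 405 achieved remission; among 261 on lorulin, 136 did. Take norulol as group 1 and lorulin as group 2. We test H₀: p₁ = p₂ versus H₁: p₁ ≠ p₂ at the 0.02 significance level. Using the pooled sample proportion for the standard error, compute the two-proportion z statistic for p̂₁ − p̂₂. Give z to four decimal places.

p̂₁ = 405/702 = 0.576923, p̂₂ = 136/261 = 0.521073.
Pooled p̂ = (405+136)/(702+261) = 541/963 = 0.561786.
SE = √(p̂(1−p̂)(1/n₁+1/n₂)) = √(0.561786·0.438214·0.00525592) = √(0.00129392) = 0.035971.
z = (0.576923 − 0.521073)/0.035971 = 0.055850/0.035971 = 1.5526.
Two-sided p-value ≈ 2·Φ(−1.553) = 0.1205; since p > α = 0.02, fail to reject H₀.

z = 1.5526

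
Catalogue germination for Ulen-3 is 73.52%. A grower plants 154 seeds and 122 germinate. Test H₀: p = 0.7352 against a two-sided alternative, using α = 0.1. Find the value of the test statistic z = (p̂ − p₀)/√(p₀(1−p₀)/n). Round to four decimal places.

z = 1.6034

p̂ = 122/154 ≈ 0.792208.
Under H₀, SE = √(0.7352·0.2648/154) = √(0.00126416) = 0.035555.
z = (0.792208 − 0.7352)/0.035555 = 0.057008/0.035555 = 1.6034.
Two-sided p-value ≈ 2·Φ(−1.603) = 0.1089; since p > α = 0.1, fail to reject H₀.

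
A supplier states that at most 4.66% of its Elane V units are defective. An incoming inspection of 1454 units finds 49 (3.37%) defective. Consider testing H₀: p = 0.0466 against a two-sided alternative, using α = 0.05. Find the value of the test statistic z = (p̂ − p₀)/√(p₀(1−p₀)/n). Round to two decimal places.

p̂ = 49/1454 = 0.03370.
Under H₀, SE = √(0.0466·0.9534/1454) = √(3.0556e-05) = 0.00553.
z = (0.03370 − 0.0466)/0.00553 = -0.01290/0.00553 = -2.33.
Two-sided p-value ≈ 2·Φ(−2.334) = 0.0196. With α = 0.05, reject H₀.

z = -2.33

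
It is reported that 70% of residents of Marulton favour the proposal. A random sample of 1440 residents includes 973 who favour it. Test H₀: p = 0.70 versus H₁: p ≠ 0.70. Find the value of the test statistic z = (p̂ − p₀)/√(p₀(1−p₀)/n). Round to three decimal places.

p̂ = 973/1440 = 0.675694.
Standard error under H₀: √(0.7×0.3/1440) = 0.012076.
z = (0.675694 − 0.7)/0.012076 = -0.024306/0.012076 = -2.013.
Two-sided p-value ≈ 2·Φ(−2.013) = 0.0441.

z = -2.013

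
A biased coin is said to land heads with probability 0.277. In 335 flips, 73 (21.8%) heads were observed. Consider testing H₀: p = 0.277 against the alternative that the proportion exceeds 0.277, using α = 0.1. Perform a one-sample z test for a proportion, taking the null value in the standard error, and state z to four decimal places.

p̂ = 73/335 ≈ 0.2179104.
Standard error under H₀: √(0.277×0.723/335) = 0.0244504.
z = (0.2179104 − 0.277)/0.0244504 = -0.0590896/0.0244504 = -2.4167.
p-value = P(Z > -2.417) ≈ 0.9922. With α = 0.1, fail to reject H₀.

z = -2.4167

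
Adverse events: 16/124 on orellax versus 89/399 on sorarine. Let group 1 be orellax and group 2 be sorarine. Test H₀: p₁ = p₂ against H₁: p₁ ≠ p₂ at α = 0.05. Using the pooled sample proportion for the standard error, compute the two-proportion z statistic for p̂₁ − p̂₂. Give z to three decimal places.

z = -2.283

p̂₁ = 16/124 ≈ 0.12903, p̂₂ = 89/399 ≈ 0.22306.
Pooled p̂ = (16+89)/(124+399) = 105/523 = 0.20076.
SE = √(0.160458 × 0.0105708) = 0.04118.
z = (0.12903 − 0.22306)/0.04118 = -0.09403/0.04118 = -2.283.
Two-sided p-value ≈ 2·Φ(−2.283) = 0.0224; since p < α = 0.05, reject H₀.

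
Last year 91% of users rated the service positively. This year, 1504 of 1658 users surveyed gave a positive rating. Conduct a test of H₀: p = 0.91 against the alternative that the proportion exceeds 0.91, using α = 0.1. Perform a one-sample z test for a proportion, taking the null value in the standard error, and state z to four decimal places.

p̂ = 1504/1658 ≈ 0.907117.
Under H₀, SE = √(0.91·0.09/1658) = √(4.93969e-05) = 0.007028.
z = (0.907117 − 0.91)/0.007028 = -0.002883/0.007028 = -0.4102.
p-value = P(Z > -0.410) ≈ 0.6592; since p > α = 0.1, fail to reject H₀.

z = -0.4102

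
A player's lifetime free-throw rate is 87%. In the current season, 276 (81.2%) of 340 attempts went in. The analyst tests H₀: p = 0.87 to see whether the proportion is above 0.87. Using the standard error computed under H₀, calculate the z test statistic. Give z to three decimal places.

z = -3.193

p̂ = 276/340 ≈ 0.81176.
SE = √(p₀(1−p₀)/n) = √(0.1131/340) = 0.01824.
z = (0.81176 − 0.87)/0.01824 = -0.05824/0.01824 = -3.193.
p-value = P(Z > -3.193) ≈ 0.9993.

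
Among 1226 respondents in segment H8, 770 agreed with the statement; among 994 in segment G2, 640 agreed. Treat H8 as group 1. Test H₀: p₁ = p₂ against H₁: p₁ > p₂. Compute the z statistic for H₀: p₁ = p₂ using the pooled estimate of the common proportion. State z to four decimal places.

p̂₁ = 770/1226 = 0.628059, p̂₂ = 640/994 = 0.643863.
Pooled p̂ = (770+640)/(1226+994) = 1410/2220 = 0.635135.
SE = √(0.231738 × 0.0018217) = 0.020546.
z = (0.628059 − 0.643863)/0.020546 = -0.015804/0.020546 = -0.7692.

z = -0.7692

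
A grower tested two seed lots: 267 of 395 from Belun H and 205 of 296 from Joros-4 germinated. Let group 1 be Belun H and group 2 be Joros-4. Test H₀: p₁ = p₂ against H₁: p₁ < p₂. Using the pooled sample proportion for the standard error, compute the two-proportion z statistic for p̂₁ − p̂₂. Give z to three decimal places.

p̂₁ = 267/395 = 0.67595, p̂₂ = 205/296 = 0.69257.
Pooled p̂ = (267+205)/(395+296) = 472/691 = 0.68307.
SE = √(0.216486 × 0.00591002) = 0.03577.
z = (0.67595 − 0.69257)/0.03577 = -0.01662/0.03577 = -0.465.
p-value = P(Z < -0.465) ≈ 0.3211.

z = -0.465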